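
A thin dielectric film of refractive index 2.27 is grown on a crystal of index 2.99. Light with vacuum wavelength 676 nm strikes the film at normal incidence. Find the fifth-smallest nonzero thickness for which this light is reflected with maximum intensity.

At the upper boundary (n = 1.0 to n = 2.27) the reflected ray undergoes a half-wave phase shift.
At the lower boundary (n = 2.27 to n = 2.99) the reflected ray undergoes a half-wave phase shift.
Net: no relative phase inversion (both shifts match).
For strong reflection here: 2 n t = m λ.
The fifth-smallest nonzero thickness corresponds to m = 5: t = m λ / (2 n) = 5.00 × 676 / (2 × 2.27) = 744 nm.

744 nm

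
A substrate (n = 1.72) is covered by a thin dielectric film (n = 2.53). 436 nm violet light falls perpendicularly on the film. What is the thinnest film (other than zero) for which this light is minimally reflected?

86.2 nm

Ray reflecting at the top interface goes from n = 1.0 toward n = 2.53: a half-wave phase shift.
Bottom surface (2.53 → 1.72): reflection off a lower-index medium gives no phase shift.
The two reflections differ by half a wavelength.
For dark reflection here: 2 n t = m λ.
Minimum nonzero at m = 1: t = λ / (2 n) = 436 / (2 × 2.53) = 86.2 nm.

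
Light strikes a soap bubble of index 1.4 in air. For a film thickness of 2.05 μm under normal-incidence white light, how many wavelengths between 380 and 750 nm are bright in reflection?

7

At the upper boundary (n = 1.0 to n = 1.4) the reflected ray undergoes a half-wave phase shift.
At the lower boundary (n = 1.4 to n = 1.0) the reflected ray undergoes no phase shift.
Exactly one π shift → a net half-wave offset.
For bright reflection here: 2 n t = (m + ½) λ.
λ = 2 n t / (m + ½) = 5740 / (m + ½) nm.
m=7: 765 nm (IR); m=8: 675 nm (visible); m=9: 604 nm (visible); m=10: 547 nm (visible); m=11: 499 nm (visible); m=12: 459 nm (visible); m=13: 425 nm (visible); m=14: 396 nm (visible); m=15: 370 nm (UV).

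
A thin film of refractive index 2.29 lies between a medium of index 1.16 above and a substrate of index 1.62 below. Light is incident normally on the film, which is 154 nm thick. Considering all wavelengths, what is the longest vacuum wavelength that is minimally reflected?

At the upper boundary (n = 1.16 to n = 2.29) the reflected ray undergoes a half-wave phase shift.
Bottom surface (2.29 → 1.62): reflection off a lower-index medium gives no phase shift.
Exactly one π shift → a net half-wave offset.
With one net inversion, destructive interference in reflection requires 2 n t = m λ.
λ = 2 n t / m. The longest wavelength is m = 1: λ = 2 × 2.29 × 154 / 1.00 = 705 nm.

705 nm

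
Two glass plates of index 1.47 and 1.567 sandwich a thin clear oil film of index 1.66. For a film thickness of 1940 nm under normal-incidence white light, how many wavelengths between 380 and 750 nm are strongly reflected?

Top surface (1.47 → 1.66): reflection off a higher-index medium gives a half-wave phase shift.
Bottom surface (1.66 → 1.567): reflection off a lower-index medium gives no phase shift.
The two reflections differ by half a wavelength.
With one net inversion, constructive interference in reflection requires 2 n t = (m + ½) λ.
λ = 2 n t / (m + ½) = 6441 / (m + ½) nm.
m=8: 758 nm (IR); m=9: 678 nm (visible); m=10: 613 nm (visible); m=11: 560 nm (visible); m=12: 515 nm (visible); m=13: 477 nm (visible); m=14: 444 nm (visible); m=15: 416 nm (visible); m=16: 390 nm (visible); m=17: 368 nm (UV).

8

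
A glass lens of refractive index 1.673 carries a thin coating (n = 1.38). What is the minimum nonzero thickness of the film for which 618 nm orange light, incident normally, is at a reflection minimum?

112 nm

Ray reflecting at the top interface goes from n = 1.0 toward n = 1.38: a half-wave phase shift.
Bottom surface (1.38 → 1.673): reflection off a higher-index medium gives a half-wave phase shift.
Zero or two π shifts → no net half-wave offset.
So the condition for destructive reflection is 2 n t = (m + ½) λ.
Minimum at m = 0: t = λ / (4 n) = 618 / (4 × 1.38) = 112 nm.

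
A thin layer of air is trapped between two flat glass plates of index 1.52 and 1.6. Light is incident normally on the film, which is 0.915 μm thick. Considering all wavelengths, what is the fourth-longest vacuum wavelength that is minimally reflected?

Ray reflecting at the top interface goes from n = 1.52 toward n = 1.0: no phase shift.
At the lower boundary (n = 1.0 to n = 1.6) the reflected ray undergoes a half-wave phase shift.
Net: one phase inversion between the two reflected rays.
With one net inversion, destructive interference in reflection requires 2 n t = m λ.
λ = 2 n t / m. The fourth-longest wavelength is m = 4: λ = 2 × 1.0 × 915 / 4.00 = 458 nm.

458 nm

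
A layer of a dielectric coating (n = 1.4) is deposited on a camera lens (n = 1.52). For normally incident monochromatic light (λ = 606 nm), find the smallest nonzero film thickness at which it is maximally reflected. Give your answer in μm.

Top surface (1.0 → 1.4): reflection off a higher-index medium gives a half-wave phase shift.
At the lower boundary (n = 1.4 to n = 1.52) the reflected ray undergoes a half-wave phase shift.
Zero or two π shifts → no net half-wave offset.
With no net inversion, constructive interference in reflection requires 2 n t = m λ.
Minimum nonzero at m = 1: t = λ / (2 n) = 606 / (2 × 1.4) = 216 nm.

0.216 μm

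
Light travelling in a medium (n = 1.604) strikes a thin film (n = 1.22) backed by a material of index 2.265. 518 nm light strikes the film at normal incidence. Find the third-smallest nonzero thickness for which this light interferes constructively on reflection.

Top surface (1.604 → 1.22): reflection off a lower-index medium gives no phase shift.
Ray reflecting at the bottom interface goes from n = 1.22 toward n = 2.265: a half-wave phase shift.
Exactly one π shift → a net half-wave offset.
With one net inversion, constructive interference in reflection requires 2 n t = (m + ½) λ.
The third-smallest nonzero thickness corresponds to m = 2: t = (m + ½) λ / (2 n) = 2.50 × 518 / (2 × 1.22) = 531 nm.

531 nm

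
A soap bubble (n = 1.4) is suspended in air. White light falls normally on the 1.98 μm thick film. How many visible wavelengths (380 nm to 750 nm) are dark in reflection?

Top surface (1.0 → 1.4): reflection off a higher-index medium gives a half-wave phase shift.
Bottom surface (1.4 → 1.0): reflection off a lower-index medium gives no phase shift.
The two reflections differ by half a wavelength.
With one net inversion, destructive interference in reflection requires 2 n t = m λ.
λ = 2 n t / m = 5544 / m nm.
m=7: 792 nm (IR); m=8: 693 nm (visible); m=9: 616 nm (visible); m=10: 554 nm (visible); m=11: 504 nm (visible); m=12: 462 nm (visible); m=13: 426 nm (visible); m=14: 396 nm (visible); m=15: 370 nm (UV).

7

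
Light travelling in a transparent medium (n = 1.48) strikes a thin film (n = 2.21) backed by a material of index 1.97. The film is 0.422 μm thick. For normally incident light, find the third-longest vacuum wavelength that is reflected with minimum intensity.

622 nm

Top surface (1.48 → 2.21): reflection off a higher-index medium gives a half-wave phase shift.
Bottom surface (2.21 → 1.97): reflection off a lower-index medium gives no phase shift.
The two reflections differ by half a wavelength.
So the condition for destructive reflection is 2 n t = m λ.
λ = 2 n t / m. The third-longest wavelength is m = 3: λ = 2 × 2.21 × 422 / 3.00 = 622 nm.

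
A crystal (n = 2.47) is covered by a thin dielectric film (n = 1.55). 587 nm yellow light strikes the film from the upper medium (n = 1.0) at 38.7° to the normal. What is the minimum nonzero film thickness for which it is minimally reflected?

103 nm

At the upper boundary (n = 1.0 to n = 1.55) the reflected ray undergoes a half-wave phase shift.
Ray reflecting at the bottom interface goes from n = 1.55 toward n = 2.47: a half-wave phase shift.
Net: no relative phase inversion (both shifts match).
So the condition for destructive reflection is 2 n t cos θ_r = (m + ½) λ.
Snell's law: 1.0 sin 38.7° = 1.55 sin θ_r → sin θ_r = 0.403, cos θ_r = 0.915.
Minimum at m = 0: t = λ / (4 n cos θ_r) = 587 / (4 × 1.55 × 0.915) = 103 nm.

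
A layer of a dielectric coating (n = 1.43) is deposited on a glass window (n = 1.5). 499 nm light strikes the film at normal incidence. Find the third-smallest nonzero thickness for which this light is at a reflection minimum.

436 nm

Top surface (1.0 → 1.43): reflection off a higher-index medium gives a half-wave phase shift.
Bottom surface (1.43 → 1.5): reflection off a higher-index medium gives a half-wave phase shift.
Zero or two π shifts → no net half-wave offset.
For weak reflection here: 2 n t = (m + ½) λ.
The third-smallest nonzero thickness corresponds to m = 2: t = (m + ½) λ / (2 n) = 2.50 × 499 / (2 × 1.43) = 436 nm.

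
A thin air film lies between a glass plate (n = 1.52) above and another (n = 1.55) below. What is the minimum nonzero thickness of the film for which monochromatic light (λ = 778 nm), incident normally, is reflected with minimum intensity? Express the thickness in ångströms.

3890 Å

Top surface (1.52 → 1.0): reflection off a lower-index medium gives no phase shift.
At the lower boundary (n = 1.0 to n = 1.55) the reflected ray undergoes a half-wave phase shift.
The two reflections differ by half a wavelength.
For minimum reflection here: 2 n t = m λ.
Minimum nonzero at m = 1: t = λ / (2 n) = 778 / (2 × 1.0) = 389 nm.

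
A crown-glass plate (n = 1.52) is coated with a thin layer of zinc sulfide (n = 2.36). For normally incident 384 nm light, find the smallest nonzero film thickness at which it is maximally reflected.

Ray reflecting at the top interface goes from n = 1.0 toward n = 2.36: a half-wave phase shift.
Bottom surface (2.36 → 1.52): reflection off a lower-index medium gives no phase shift.
Net: one phase inversion between the two reflected rays.
So the condition for constructive reflection is 2 n t = (m + ½) λ.
Minimum at m = 0: t = λ / (4 n) = 384 / (4 × 2.36) = 40.7 nm.

40.7 nm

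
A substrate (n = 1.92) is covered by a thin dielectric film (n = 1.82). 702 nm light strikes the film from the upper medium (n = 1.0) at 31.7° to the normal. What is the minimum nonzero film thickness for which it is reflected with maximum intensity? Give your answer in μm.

Ray reflecting at the top interface goes from n = 1.0 toward n = 1.82: a half-wave phase shift.
Ray reflecting at the bottom interface goes from n = 1.82 toward n = 1.92: a half-wave phase shift.
The two reflections carry the same phase change, so no net offset.
So the condition for constructive reflection is 2 n t cos θ_r = m λ.
Snell's law: 1.0 sin 31.7° = 1.82 sin θ_r → sin θ_r = 0.289, cos θ_r = 0.957.
Minimum nonzero at m = 1: t = λ / (2 n cos θ_r) = 702 / (2 × 1.82 × 0.957) = 201 nm.

0.201 μm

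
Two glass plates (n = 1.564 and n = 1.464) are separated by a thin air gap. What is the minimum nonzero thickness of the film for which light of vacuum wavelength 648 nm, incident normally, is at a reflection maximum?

162 nm

Ray reflecting at the top interface goes from n = 1.564 toward n = 1.0: no phase shift.
Ray reflecting at the bottom interface goes from n = 1.0 toward n = 1.464: a half-wave phase shift.
The two reflections differ by half a wavelength.
With one net inversion, constructive interference in reflection requires 2 n t = (m + ½) λ.
Minimum at m = 0: t = λ / (4 n) = 648 / (4 × 1.0) = 162 nm.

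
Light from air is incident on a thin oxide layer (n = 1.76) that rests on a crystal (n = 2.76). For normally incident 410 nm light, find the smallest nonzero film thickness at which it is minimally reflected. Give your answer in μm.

0.0582 μm

At the upper boundary (n = 1.0 to n = 1.76) the reflected ray undergoes a half-wave phase shift.
Bottom surface (1.76 → 2.76): reflection off a higher-index medium gives a half-wave phase shift.
Net: no relative phase inversion (both shifts match).
So the condition for destructive reflection is 2 n t = (m + ½) λ.
Minimum at m = 0: t = λ / (4 n) = 410 / (4 × 1.76) = 58.2 nm.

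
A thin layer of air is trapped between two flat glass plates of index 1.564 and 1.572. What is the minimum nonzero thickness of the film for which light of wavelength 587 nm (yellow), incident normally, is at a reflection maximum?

Top surface (1.564 → 1.0): reflection off a lower-index medium gives no phase shift.
At the lower boundary (n = 1.0 to n = 1.572) the reflected ray undergoes a half-wave phase shift.
Net: one phase inversion between the two reflected rays.
With one net inversion, constructive interference in reflection requires 2 n t = (m + ½) λ.
Minimum at m = 0: t = λ / (4 n) = 587 / (4 × 1.0) = 147 nm.

147 nm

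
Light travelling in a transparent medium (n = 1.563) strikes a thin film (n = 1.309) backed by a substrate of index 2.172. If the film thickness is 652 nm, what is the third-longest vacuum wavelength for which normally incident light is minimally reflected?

569 nm

At the upper boundary (n = 1.563 to n = 1.309) the reflected ray undergoes no phase shift.
At the lower boundary (n = 1.309 to n = 2.172) the reflected ray undergoes a half-wave phase shift.
The two reflections differ by half a wavelength.
So the condition for destructive reflection is 2 n t = m λ.
λ = 2 n t / m. The third-longest wavelength is m = 3: λ = 2 × 1.309 × 652 / 3.00 = 569 nm.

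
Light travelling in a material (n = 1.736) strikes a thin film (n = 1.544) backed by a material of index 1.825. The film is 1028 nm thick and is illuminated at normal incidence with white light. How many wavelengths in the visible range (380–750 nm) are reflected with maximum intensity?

Ray reflecting at the top interface goes from n = 1.736 toward n = 1.544: no phase shift.
At the lower boundary (n = 1.544 to n = 1.825) the reflected ray undergoes a half-wave phase shift.
Net: one phase inversion between the two reflected rays.
With one net inversion, constructive interference in reflection requires 2 n t = (m + ½) λ.
λ = 2 n t / (m + ½) = 3174 / (m + ½) nm.
m=3: 907 nm (IR); m=4: 705 nm (visible); m=5: 577 nm (visible); m=6: 488 nm (visible); m=7: 423 nm (visible); m=8: 373 nm (UV).

4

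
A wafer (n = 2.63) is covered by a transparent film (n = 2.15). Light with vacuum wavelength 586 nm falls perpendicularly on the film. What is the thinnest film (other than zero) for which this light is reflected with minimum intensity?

At the upper boundary (n = 1.0 to n = 2.15) the reflected ray undergoes a half-wave phase shift.
Ray reflecting at the bottom interface goes from n = 2.15 toward n = 2.63: a half-wave phase shift.
Net: no relative phase inversion (both shifts match).
So the condition for destructive reflection is 2 n t = (m + ½) λ.
Minimum at m = 0: t = λ / (4 n) = 586 / (4 × 2.15) = 68.1 nm.

68.1 nm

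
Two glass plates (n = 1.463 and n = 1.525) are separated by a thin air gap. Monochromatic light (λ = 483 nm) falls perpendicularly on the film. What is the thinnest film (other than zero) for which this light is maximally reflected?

121 nm

At the upper boundary (n = 1.463 to n = 1.0) the reflected ray undergoes no phase shift.
Bottom surface (1.0 → 1.525): reflection off a higher-index medium gives a half-wave phase shift.
Net: one phase inversion between the two reflected rays.
With one net inversion, constructive interference in reflection requires 2 n t = (m + ½) λ.
Minimum at m = 0: t = λ / (4 n) = 483 / (4 × 1.0) = 121 nm.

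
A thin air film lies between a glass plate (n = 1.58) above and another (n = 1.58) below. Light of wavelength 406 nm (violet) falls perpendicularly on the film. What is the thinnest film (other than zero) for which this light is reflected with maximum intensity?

Ray reflecting at the top interface goes from n = 1.58 toward n = 1.0: no phase shift.
At the lower boundary (n = 1.0 to n = 1.58) the reflected ray undergoes a half-wave phase shift.
The two reflections differ by half a wavelength.
For strong reflection here: 2 n t = (m + ½) λ.
Minimum at m = 0: t = λ / (4 n) = 406 / (4 × 1.0) = 102 nm.

102 nm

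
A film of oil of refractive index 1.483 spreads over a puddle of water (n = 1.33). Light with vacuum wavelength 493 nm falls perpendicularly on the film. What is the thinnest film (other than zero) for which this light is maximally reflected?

83.1 nm

Top surface (1.0 → 1.483): reflection off a higher-index medium gives a half-wave phase shift.
Ray reflecting at the bottom interface goes from n = 1.483 toward n = 1.33: no phase shift.
Net: one phase inversion between the two reflected rays.
For bright reflection here: 2 n t = (m + ½) λ.
Minimum at m = 0: t = λ / (4 n) = 493 / (4 × 1.483) = 83.1 nm.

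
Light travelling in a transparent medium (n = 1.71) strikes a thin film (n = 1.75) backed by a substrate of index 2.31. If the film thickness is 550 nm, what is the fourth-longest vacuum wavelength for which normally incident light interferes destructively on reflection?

550 nm

At the upper boundary (n = 1.71 to n = 1.75) the reflected ray undergoes a half-wave phase shift.
Bottom surface (1.75 → 2.31): reflection off a higher-index medium gives a half-wave phase shift.
Zero or two π shifts → no net half-wave offset.
So the condition for destructive reflection is 2 n t = (m + ½) λ.
λ = 2 n t / (m + ½). The fourth-longest wavelength is m = 3: λ = 2 × 1.75 × 550 / 3.50 = 550 nm.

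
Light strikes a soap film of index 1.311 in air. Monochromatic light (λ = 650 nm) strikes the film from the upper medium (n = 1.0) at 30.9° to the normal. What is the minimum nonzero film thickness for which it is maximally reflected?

Ray reflecting at the top interface goes from n = 1.0 toward n = 1.311: a half-wave phase shift.
Ray reflecting at the bottom interface goes from n = 1.311 toward n = 1.0: no phase shift.
Net: one phase inversion between the two reflected rays.
With one net inversion, constructive interference in reflection requires 2 n t cos θ_r = (m + ½) λ.
Snell's law: 1.0 sin 30.9° = 1.311 sin θ_r → sin θ_r = 0.392, cos θ_r = 0.920.
Minimum at m = 0: t = λ / (4 n cos θ_r) = 650 / (4 × 1.311 × 0.920) = 135 nm.

135 nm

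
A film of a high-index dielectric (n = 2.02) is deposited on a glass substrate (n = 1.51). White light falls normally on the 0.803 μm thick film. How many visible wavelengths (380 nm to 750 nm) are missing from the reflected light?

Top surface (1.0 → 2.02): reflection off a higher-index medium gives a half-wave phase shift.
At the lower boundary (n = 2.02 to n = 1.51) the reflected ray undergoes no phase shift.
Exactly one π shift → a net half-wave offset.
So the condition for destructive reflection is 2 n t = m λ.
λ = 2 n t / m = 3244 / m nm.
m=4: 811 nm (IR); m=5: 649 nm (visible); m=6: 541 nm (visible); m=7: 463 nm (visible); m=8: 406 nm (visible); m=9: 360 nm (UV).

4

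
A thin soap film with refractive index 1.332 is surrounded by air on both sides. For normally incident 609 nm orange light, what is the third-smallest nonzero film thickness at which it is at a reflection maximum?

Top surface (1.0 → 1.332): reflection off a higher-index medium gives a half-wave phase shift.
Ray reflecting at the bottom interface goes from n = 1.332 toward n = 1.0: no phase shift.
Exactly one π shift → a net half-wave offset.
So the condition for constructive reflection is 2 n t = (m + ½) λ.
The third-smallest nonzero thickness corresponds to m = 2: t = (m + ½) λ / (2 n) = 2.50 × 609 / (2 × 1.332) = 572 nm.

572 nm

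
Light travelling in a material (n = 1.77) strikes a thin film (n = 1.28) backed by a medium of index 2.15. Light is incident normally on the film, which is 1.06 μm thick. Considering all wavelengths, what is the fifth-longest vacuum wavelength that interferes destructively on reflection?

Top surface (1.77 → 1.28): reflection off a lower-index medium gives no phase shift.
At the lower boundary (n = 1.28 to n = 2.15) the reflected ray undergoes a half-wave phase shift.
The two reflections differ by half a wavelength.
So the condition for destructive reflection is 2 n t = m λ.
λ = 2 n t / m. The fifth-longest wavelength is m = 5: λ = 2 × 1.28 × 1060 / 5.00 = 543 nm.

543 nm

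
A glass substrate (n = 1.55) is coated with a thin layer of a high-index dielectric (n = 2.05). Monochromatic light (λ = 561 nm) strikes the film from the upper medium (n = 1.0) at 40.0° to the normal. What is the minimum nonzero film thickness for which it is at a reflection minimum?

144 nm

Ray reflecting at the top interface goes from n = 1.0 toward n = 2.05: a half-wave phase shift.
At the lower boundary (n = 2.05 to n = 1.55) the reflected ray undergoes no phase shift.
The two reflections differ by half a wavelength.
So the condition for destructive reflection is 2 n t cos θ_r = m λ.
Snell's law: 1.0 sin 40.0° = 2.05 sin θ_r → sin θ_r = 0.314, cos θ_r = 0.950.
Minimum nonzero at m = 1: t = λ / (2 n cos θ_r) = 561 / (2 × 2.05 × 0.950) = 144 nm.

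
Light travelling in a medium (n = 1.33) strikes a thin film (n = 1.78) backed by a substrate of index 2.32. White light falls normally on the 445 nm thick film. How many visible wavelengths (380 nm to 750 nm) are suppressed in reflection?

2

Ray reflecting at the top interface goes from n = 1.33 toward n = 1.78: a half-wave phase shift.
Ray reflecting at the bottom interface goes from n = 1.78 toward n = 2.32: a half-wave phase shift.
Zero or two π shifts → no net half-wave offset.
For minimum reflection here: 2 n t = (m + ½) λ.
λ = 2 n t / (m + ½) = 1584 / (m + ½) nm.
m=1: 1056 nm (IR); m=2: 634 nm (visible); m=3: 453 nm (visible); m=4: 352 nm (UV).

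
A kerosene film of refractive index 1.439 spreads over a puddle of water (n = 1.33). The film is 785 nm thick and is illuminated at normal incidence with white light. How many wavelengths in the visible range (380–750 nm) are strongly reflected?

3

Ray reflecting at the top interface goes from n = 1.0 toward n = 1.439: a half-wave phase shift.
Bottom surface (1.439 → 1.33): reflection off a lower-index medium gives no phase shift.
Exactly one π shift → a net half-wave offset.
So the condition for constructive reflection is 2 n t = (m + ½) λ.
λ = 2 n t / (m + ½) = 2259 / (m + ½) nm.
m=2: 904 nm (IR); m=3: 645 nm (visible); m=4: 502 nm (visible); m=5: 411 nm (visible); m=6: 348 nm (UV).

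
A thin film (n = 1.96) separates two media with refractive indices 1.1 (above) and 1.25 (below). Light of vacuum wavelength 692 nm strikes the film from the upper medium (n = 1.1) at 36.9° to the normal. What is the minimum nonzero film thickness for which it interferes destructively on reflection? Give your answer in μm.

Top surface (1.1 → 1.96): reflection off a higher-index medium gives a half-wave phase shift.
Ray reflecting at the bottom interface goes from n = 1.96 toward n = 1.25: no phase shift.
Net: one phase inversion between the two reflected rays.
So the condition for destructive reflection is 2 n t cos θ_r = m λ.
Snell's law: 1.1 sin 36.9° = 1.96 sin θ_r → sin θ_r = 0.337, cos θ_r = 0.942.
Minimum nonzero at m = 1: t = λ / (2 n cos θ_r) = 692 / (2 × 1.96 × 0.942) = 187 nm.

0.187 μm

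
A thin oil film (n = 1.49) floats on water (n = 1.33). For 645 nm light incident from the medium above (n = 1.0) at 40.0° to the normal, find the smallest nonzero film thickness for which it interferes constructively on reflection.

Top surface (1.0 → 1.49): reflection off a higher-index medium gives a half-wave phase shift.
At the lower boundary (n = 1.49 to n = 1.33) the reflected ray undergoes no phase shift.
The two reflections differ by half a wavelength.
For strong reflection here: 2 n t cos θ_r = (m + ½) λ.
Snell's law: 1.0 sin 40.0° = 1.49 sin θ_r → sin θ_r = 0.431, cos θ_r = 0.902.
Minimum at m = 0: t = λ / (4 n cos θ_r) = 645 / (4 × 1.49 × 0.902) = 120 nm.

120 nm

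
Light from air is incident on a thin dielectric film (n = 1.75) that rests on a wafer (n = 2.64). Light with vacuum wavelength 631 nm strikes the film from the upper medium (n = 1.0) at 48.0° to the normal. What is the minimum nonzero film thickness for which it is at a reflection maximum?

Top surface (1.0 → 1.75): reflection off a higher-index medium gives a half-wave phase shift.
Bottom surface (1.75 → 2.64): reflection off a higher-index medium gives a half-wave phase shift.
Zero or two π shifts → no net half-wave offset.
So the condition for constructive reflection is 2 n t cos θ_r = m λ.
Snell's law: 1.0 sin 48.0° = 1.75 sin θ_r → sin θ_r = 0.425, cos θ_r = 0.905.
Minimum nonzero at m = 1: t = λ / (2 n cos θ_r) = 631 / (2 × 1.75 × 0.905) = 199 nm.

199 nm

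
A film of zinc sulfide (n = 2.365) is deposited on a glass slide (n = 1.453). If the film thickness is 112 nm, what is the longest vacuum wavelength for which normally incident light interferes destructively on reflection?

Ray reflecting at the top interface goes from n = 1.0 toward n = 2.365: a half-wave phase shift.
At the lower boundary (n = 2.365 to n = 1.453) the reflected ray undergoes no phase shift.
Net: one phase inversion between the two reflected rays.
With one net inversion, destructive interference in reflection requires 2 n t = m λ.
λ = 2 n t / m. The longest wavelength is m = 1: λ = 2 × 2.365 × 112 / 1.00 = 530 nm.

530 nm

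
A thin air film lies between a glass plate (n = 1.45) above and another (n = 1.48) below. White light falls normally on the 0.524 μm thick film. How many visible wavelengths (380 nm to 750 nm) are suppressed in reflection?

1

Top surface (1.45 → 1.0): reflection off a lower-index medium gives no phase shift.
Bottom surface (1.0 → 1.48): reflection off a higher-index medium gives a half-wave phase shift.
Net: one phase inversion between the two reflected rays.
So the condition for destructive reflection is 2 n t = m λ.
λ = 2 n t / m = 1048 / m nm.
m=1: 1048 nm (IR); m=2: 524 nm (visible); m=3: 349 nm (UV).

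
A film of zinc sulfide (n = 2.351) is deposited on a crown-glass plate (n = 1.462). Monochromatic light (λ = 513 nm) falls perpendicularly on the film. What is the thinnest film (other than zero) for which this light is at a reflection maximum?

54.6 nm

At the upper boundary (n = 1.0 to n = 2.351) the reflected ray undergoes a half-wave phase shift.
Bottom surface (2.351 → 1.462): reflection off a lower-index medium gives no phase shift.
The two reflections differ by half a wavelength.
For strong reflection here: 2 n t = (m + ½) λ.
Minimum at m = 0: t = λ / (4 n) = 513 / (4 × 2.351) = 54.6 nm.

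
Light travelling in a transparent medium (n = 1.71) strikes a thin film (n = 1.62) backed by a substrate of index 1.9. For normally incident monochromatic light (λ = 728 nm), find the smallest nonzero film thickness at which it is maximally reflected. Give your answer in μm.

0.112 μm

Top surface (1.71 → 1.62): reflection off a lower-index medium gives no phase shift.
Ray reflecting at the bottom interface goes from n = 1.62 toward n = 1.9: a half-wave phase shift.
The two reflections differ by half a wavelength.
For maximum reflection here: 2 n t = (m + ½) λ.
Minimum at m = 0: t = λ / (4 n) = 728 / (4 × 1.62) = 112 nm.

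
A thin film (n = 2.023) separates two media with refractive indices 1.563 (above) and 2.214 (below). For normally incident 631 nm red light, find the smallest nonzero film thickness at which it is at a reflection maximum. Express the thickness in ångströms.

Ray reflecting at the top interface goes from n = 1.563 toward n = 2.023: a half-wave phase shift.
Bottom surface (2.023 → 2.214): reflection off a higher-index medium gives a half-wave phase shift.
The two reflections carry the same phase change, so no net offset.
For strong reflection here: 2 n t = m λ.
Minimum nonzero at m = 1: t = λ / (2 n) = 631 / (2 × 2.023) = 156 nm.

1560 Å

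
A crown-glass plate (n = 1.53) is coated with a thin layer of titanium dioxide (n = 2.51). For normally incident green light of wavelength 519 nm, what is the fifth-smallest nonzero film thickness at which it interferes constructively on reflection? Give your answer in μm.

0.465 μm

Ray reflecting at the top interface goes from n = 1.0 toward n = 2.51: a half-wave phase shift.
Ray reflecting at the bottom interface goes from n = 2.51 toward n = 1.53: no phase shift.
Exactly one π shift → a net half-wave offset.
So the condition for constructive reflection is 2 n t = (m + ½) λ.
The fifth-smallest nonzero thickness corresponds to m = 4: t = (m + ½) λ / (2 n) = 4.50 × 519 / (2 × 2.51) = 465 nm.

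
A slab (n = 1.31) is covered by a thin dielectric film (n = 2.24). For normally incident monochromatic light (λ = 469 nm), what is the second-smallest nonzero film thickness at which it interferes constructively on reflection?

Ray reflecting at the top interface goes from n = 1.0 toward n = 2.24: a half-wave phase shift.
Bottom surface (2.24 → 1.31): reflection off a lower-index medium gives no phase shift.
Exactly one π shift → a net half-wave offset.
So the condition for constructive reflection is 2 n t = (m + ½) λ.
The second-smallest nonzero thickness corresponds to m = 1: t = (m + ½) λ / (2 n) = 1.50 × 469 / (2 × 2.24) = 157 nm.

157 nm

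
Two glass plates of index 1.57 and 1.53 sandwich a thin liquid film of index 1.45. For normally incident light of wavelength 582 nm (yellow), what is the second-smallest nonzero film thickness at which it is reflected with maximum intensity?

301 nm

Ray reflecting at the top interface goes from n = 1.57 toward n = 1.45: no phase shift.
Bottom surface (1.45 → 1.53): reflection off a higher-index medium gives a half-wave phase shift.
Exactly one π shift → a net half-wave offset.
For bright reflection here: 2 n t = (m + ½) λ.
The second-smallest nonzero thickness corresponds to m = 1: t = (m + ½) λ / (2 n) = 1.50 × 582 / (2 × 1.45) = 301 nm.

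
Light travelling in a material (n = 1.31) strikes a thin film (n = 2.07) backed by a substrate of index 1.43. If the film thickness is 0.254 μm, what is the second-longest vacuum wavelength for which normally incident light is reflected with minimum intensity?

Top surface (1.31 → 2.07): reflection off a higher-index medium gives a half-wave phase shift.
At the lower boundary (n = 2.07 to n = 1.43) the reflected ray undergoes no phase shift.
Exactly one π shift → a net half-wave offset.
So the condition for destructive reflection is 2 n t = m λ.
λ = 2 n t / m. The second-longest wavelength is m = 2: λ = 2 × 2.07 × 254 / 2.00 = 526 nm.

526 nm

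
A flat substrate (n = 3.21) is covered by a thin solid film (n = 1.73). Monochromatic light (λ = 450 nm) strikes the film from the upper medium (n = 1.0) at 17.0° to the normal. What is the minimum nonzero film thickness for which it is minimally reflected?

66.0 nm

Top surface (1.0 → 1.73): reflection off a higher-index medium gives a half-wave phase shift.
Ray reflecting at the bottom interface goes from n = 1.73 toward n = 3.21: a half-wave phase shift.
Zero or two π shifts → no net half-wave offset.
For dark reflection here: 2 n t cos θ_r = (m + ½) λ.
Snell's law: 1.0 sin 17.0° = 1.73 sin θ_r → sin θ_r = 0.169, cos θ_r = 0.986.
Minimum at m = 0: t = λ / (4 n cos θ_r) = 450 / (4 × 1.73 × 0.986) = 66.0 nm.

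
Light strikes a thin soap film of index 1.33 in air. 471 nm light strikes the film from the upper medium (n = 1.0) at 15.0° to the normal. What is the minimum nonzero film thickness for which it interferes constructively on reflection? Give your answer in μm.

0.0903 μm

Top surface (1.0 → 1.33): reflection off a higher-index medium gives a half-wave phase shift.
At the lower boundary (n = 1.33 to n = 1.0) the reflected ray undergoes no phase shift.
Exactly one π shift → a net half-wave offset.
For bright reflection here: 2 n t cos θ_r = (m + ½) λ.
Snell's law: 1.0 sin 15.0° = 1.33 sin θ_r → sin θ_r = 0.195, cos θ_r = 0.981.
Minimum at m = 0: t = λ / (4 n cos θ_r) = 471 / (4 × 1.33 × 0.981) = 90.3 nm.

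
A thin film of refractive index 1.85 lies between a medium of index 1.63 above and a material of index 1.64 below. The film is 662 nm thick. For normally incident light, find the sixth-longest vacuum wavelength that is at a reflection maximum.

445 nm

Ray reflecting at the top interface goes from n = 1.63 toward n = 1.85: a half-wave phase shift.
Bottom surface (1.85 → 1.64): reflection off a lower-index medium gives no phase shift.
Net: one phase inversion between the two reflected rays.
So the condition for constructive reflection is 2 n t = (m + ½) λ.
λ = 2 n t / (m + ½). The sixth-longest wavelength is m = 5: λ = 2 × 1.85 × 662 / 5.50 = 445 nm.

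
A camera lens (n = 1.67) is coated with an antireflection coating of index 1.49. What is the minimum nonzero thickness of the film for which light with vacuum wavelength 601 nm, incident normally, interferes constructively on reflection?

Ray reflecting at the top interface goes from n = 1.0 toward n = 1.49: a half-wave phase shift.
Ray reflecting at the bottom interface goes from n = 1.49 toward n = 1.67: a half-wave phase shift.
The two reflections carry the same phase change, so no net offset.
So the condition for constructive reflection is 2 n t = m λ.
Minimum nonzero at m = 1: t = λ / (2 n) = 601 / (2 × 1.49) = 202 nm.

202 nm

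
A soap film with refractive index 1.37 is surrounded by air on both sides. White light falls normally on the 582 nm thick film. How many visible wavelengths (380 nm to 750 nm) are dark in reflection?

Top surface (1.0 → 1.37): reflection off a higher-index medium gives a half-wave phase shift.
At the lower boundary (n = 1.37 to n = 1.0) the reflected ray undergoes no phase shift.
The two reflections differ by half a wavelength.
With one net inversion, destructive interference in reflection requires 2 n t = m λ.
λ = 2 n t / m = 1595 / m nm.
m=2: 797 nm (IR); m=3: 532 nm (visible); m=4: 399 nm (visible); m=5: 319 nm (UV).

2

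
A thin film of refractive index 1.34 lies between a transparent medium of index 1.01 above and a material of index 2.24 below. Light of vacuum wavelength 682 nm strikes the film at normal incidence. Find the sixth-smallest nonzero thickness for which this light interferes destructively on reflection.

Ray reflecting at the top interface goes from n = 1.01 toward n = 1.34: a half-wave phase shift.
Bottom surface (1.34 → 2.24): reflection off a higher-index medium gives a half-wave phase shift.
Zero or two π shifts → no net half-wave offset.
So the condition for destructive reflection is 2 n t = (m + ½) λ.
The sixth-smallest nonzero thickness corresponds to m = 5: t = (m + ½) λ / (2 n) = 5.50 × 682 / (2 × 1.34) = 1400 nm.

1400 nm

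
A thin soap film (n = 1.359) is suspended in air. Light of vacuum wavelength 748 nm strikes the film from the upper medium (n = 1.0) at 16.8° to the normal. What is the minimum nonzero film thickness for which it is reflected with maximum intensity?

141 nm

At the upper boundary (n = 1.0 to n = 1.359) the reflected ray undergoes a half-wave phase shift.
At the lower boundary (n = 1.359 to n = 1.0) the reflected ray undergoes no phase shift.
Exactly one π shift → a net half-wave offset.
With one net inversion, constructive interference in reflection requires 2 n t cos θ_r = (m + ½) λ.
Snell's law: 1.0 sin 16.8° = 1.359 sin θ_r → sin θ_r = 0.213, cos θ_r = 0.977.
Minimum at m = 0: t = λ / (4 n cos θ_r) = 748 / (4 × 1.359 × 0.977) = 141 nm.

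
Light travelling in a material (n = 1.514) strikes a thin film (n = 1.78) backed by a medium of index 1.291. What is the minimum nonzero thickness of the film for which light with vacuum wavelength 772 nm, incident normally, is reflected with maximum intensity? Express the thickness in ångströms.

1084 Å

Top surface (1.514 → 1.78): reflection off a higher-index medium gives a half-wave phase shift.
Bottom surface (1.78 → 1.291): reflection off a lower-index medium gives no phase shift.
The two reflections differ by half a wavelength.
For bright reflection here: 2 n t = (m + ½) λ.
Minimum at m = 0: t = λ / (4 n) = 772 / (4 × 1.78) = 108 nm.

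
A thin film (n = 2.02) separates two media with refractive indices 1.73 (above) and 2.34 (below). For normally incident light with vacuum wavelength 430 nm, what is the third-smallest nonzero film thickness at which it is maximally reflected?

At the upper boundary (n = 1.73 to n = 2.02) the reflected ray undergoes a half-wave phase shift.
Ray reflecting at the bottom interface goes from n = 2.02 toward n = 2.34: a half-wave phase shift.
Net: no relative phase inversion (both shifts match).
For strong reflection here: 2 n t = m λ.
The third-smallest nonzero thickness corresponds to m = 3: t = m λ / (2 n) = 3.00 × 430 / (2 × 2.02) = 319 nm.

319 nm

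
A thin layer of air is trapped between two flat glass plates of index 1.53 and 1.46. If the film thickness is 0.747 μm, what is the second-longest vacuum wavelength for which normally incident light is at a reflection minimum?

747 nm

Ray reflecting at the top interface goes from n = 1.53 toward n = 1.0: no phase shift.
At the lower boundary (n = 1.0 to n = 1.46) the reflected ray undergoes a half-wave phase shift.
Exactly one π shift → a net half-wave offset.
For dark reflection here: 2 n t = m λ.
λ = 2 n t / m. The second-longest wavelength is m = 2: λ = 2 × 1.0 × 747 / 2.00 = 747 nm.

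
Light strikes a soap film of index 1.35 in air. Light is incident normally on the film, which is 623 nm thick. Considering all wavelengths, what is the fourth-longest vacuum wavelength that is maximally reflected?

481 nm

At the upper boundary (n = 1.0 to n = 1.35) the reflected ray undergoes a half-wave phase shift.
Ray reflecting at the bottom interface goes from n = 1.35 toward n = 1.0: no phase shift.
Exactly one π shift → a net half-wave offset.
So the condition for constructive reflection is 2 n t = (m + ½) λ.
λ = 2 n t / (m + ½). The fourth-longest wavelength is m = 3: λ = 2 × 1.35 × 623 / 3.50 = 481 nm.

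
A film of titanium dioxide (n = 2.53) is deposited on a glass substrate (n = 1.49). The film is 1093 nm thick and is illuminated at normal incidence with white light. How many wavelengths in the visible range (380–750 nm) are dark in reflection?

7

Ray reflecting at the top interface goes from n = 1.0 toward n = 2.53: a half-wave phase shift.
Ray reflecting at the bottom interface goes from n = 2.53 toward n = 1.49: no phase shift.
Net: one phase inversion between the two reflected rays.
For dark reflection here: 2 n t = m λ.
λ = 2 n t / m = 5531 / m nm.
m=7: 790 nm (IR); m=8: 691 nm (visible); m=9: 615 nm (visible); m=10: 553 nm (visible); m=11: 503 nm (visible); m=12: 461 nm (visible); m=13: 425 nm (visible); m=14: 395 nm (visible); m=15: 369 nm (UV).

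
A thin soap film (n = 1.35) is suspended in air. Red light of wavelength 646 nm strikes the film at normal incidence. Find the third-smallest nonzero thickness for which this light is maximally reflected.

At the upper boundary (n = 1.0 to n = 1.35) the reflected ray undergoes a half-wave phase shift.
At the lower boundary (n = 1.35 to n = 1.0) the reflected ray undergoes no phase shift.
Exactly one π shift → a net half-wave offset.
So the condition for constructive reflection is 2 n t = (m + ½) λ.
The third-smallest nonzero thickness corresponds to m = 2: t = (m + ½) λ / (2 n) = 2.50 × 646 / (2 × 1.35) = 598 nm.

598 nm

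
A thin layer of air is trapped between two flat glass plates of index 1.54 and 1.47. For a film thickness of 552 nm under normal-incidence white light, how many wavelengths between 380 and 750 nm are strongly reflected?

Top surface (1.54 → 1.0): reflection off a lower-index medium gives no phase shift.
At the lower boundary (n = 1.0 to n = 1.47) the reflected ray undergoes a half-wave phase shift.
Net: one phase inversion between the two reflected rays.
So the condition for constructive reflection is 2 n t = (m + ½) λ.
λ = 2 n t / (m + ½) = 1104 / (m + ½) nm.
m=0: 2208 nm (IR); m=1: 736 nm (visible); m=2: 442 nm (visible); m=3: 315 nm (UV).

2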